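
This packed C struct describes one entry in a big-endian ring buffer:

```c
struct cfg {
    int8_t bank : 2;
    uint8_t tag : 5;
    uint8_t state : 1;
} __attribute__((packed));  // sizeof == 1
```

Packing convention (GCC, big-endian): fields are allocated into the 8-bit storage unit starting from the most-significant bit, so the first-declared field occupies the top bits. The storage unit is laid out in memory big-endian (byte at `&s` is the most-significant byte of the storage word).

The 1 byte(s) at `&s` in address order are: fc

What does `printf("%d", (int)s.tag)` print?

30

[0]=0xfc (big-endian) → word 0xfc
bank [6+:2] = (word>>6) & 0x3 = 3
tag [1+:5] = (word>>1) & 0x1f = 30  ←
state [0+:1] = (word>>0) & 0x1 = 0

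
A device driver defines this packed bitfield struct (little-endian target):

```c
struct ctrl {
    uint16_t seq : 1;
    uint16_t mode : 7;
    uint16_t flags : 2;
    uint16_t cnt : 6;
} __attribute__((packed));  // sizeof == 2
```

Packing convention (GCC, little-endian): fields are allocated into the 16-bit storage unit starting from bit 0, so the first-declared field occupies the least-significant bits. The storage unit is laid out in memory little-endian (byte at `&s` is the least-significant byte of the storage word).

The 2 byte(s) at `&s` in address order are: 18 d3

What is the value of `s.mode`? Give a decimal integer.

12

[0]=0x18 [1]=0xd3 (little-endian) → word 0xd318
seq:1 @ bit 0 → (0xd318>>0)&0x1 = 0x0
mode:7 @ bit 1 → (0xd318>>1)&0x7f = 0xc  ←
flags:2 @ bit 8 → (0xd318>>8)&0x3 = 0x3
cnt:6 @ bit 10 → (0xd318>>10)&0x3f = 0x34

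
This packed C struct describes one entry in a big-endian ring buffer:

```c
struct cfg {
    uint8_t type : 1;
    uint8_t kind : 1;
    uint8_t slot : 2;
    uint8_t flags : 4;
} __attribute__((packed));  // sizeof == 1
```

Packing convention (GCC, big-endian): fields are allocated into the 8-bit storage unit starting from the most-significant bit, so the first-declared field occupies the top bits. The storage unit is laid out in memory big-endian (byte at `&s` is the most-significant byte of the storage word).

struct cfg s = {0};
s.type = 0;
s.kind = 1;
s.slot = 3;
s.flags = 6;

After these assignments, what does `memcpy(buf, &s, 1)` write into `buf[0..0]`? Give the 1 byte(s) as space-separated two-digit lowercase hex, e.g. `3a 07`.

[7+:1] type=0 & 0x1 = 0x0; word=0x00
[6+:1] kind=1 & 0x1 = 0x1; word=0x40
[4+:2] slot=3 & 0x3 = 0x3; word=0x70
[0+:4] flags=6 & 0xf = 0x6; word=0x76
word = 0x76 → big-endian bytes:
  [0]=0x76

76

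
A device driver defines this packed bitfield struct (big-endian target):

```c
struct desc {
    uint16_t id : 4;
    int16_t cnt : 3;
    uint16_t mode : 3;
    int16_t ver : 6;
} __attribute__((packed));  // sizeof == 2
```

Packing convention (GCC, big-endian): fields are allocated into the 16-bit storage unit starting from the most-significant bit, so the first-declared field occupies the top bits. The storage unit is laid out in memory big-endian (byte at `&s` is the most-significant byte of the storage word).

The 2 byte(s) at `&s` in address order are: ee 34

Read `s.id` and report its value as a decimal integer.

14

[0]=0xee [1]=0x34 (big-endian) → word 0xee34
id [12+:4] = (word>>12) & 0xf = 14  ←
cnt [9+:3] = (word>>9) & 0x7 = 7
mode [6+:3] = (word>>6) & 0x7 = 0
ver [0+:6] = (word>>0) & 0x3f = 52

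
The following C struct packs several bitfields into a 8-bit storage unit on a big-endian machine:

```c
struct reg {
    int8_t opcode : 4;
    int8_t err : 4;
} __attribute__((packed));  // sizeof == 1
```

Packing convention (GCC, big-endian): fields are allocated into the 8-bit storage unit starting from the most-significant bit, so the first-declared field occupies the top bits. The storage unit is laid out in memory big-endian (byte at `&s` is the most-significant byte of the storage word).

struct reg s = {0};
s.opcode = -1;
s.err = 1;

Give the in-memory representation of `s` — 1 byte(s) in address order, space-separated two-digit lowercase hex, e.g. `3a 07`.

opcode:4 = -1 → 0xf << 4 → word 0xf0
err:4 = 1 → 0x1 << 0 → word 0xf1
word = 0xf1 → big-endian bytes:
  [0]=0xf1

f1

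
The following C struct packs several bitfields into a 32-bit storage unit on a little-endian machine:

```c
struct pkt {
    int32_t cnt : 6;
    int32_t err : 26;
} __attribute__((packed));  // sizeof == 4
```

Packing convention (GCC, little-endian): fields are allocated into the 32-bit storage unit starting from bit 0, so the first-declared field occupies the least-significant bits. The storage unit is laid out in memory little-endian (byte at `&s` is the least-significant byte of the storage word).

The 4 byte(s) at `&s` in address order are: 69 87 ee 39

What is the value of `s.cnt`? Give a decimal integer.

-23

[0]=0x69 [1]=0x87 [2]=0xee [3]=0x39 (little-endian) → word 0x39ee8769
cnt [0+:6] = (word>>0) & 0x3f = 41  ←
err [6+:26] = (word>>6) & 0x3ffffff = 15186461
cnt signed 6b, MSB=1: 41 - 64 = -23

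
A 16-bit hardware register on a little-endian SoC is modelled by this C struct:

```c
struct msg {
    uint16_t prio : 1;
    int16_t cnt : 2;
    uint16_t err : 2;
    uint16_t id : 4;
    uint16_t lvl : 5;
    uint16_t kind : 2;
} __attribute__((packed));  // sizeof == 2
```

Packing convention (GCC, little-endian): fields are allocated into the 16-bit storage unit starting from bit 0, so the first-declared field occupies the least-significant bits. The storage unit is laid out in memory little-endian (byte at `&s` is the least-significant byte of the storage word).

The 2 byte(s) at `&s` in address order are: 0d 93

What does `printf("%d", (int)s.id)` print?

[0]=0x0d [1]=0x93 (little-endian) → word 0x930d
prio:1 @ bit 0 → (0x930d>>0)&0x1 = 0x1
cnt:2 @ bit 1 → (0x930d>>1)&0x3 = 0x2
err:2 @ bit 3 → (0x930d>>3)&0x3 = 0x1
id:4 @ bit 5 → (0x930d>>5)&0xf = 0x8  ←
lvl:5 @ bit 9 → (0x930d>>9)&0x1f = 0x9
kind:2 @ bit 14 → (0x930d>>14)&0x3 = 0x2

8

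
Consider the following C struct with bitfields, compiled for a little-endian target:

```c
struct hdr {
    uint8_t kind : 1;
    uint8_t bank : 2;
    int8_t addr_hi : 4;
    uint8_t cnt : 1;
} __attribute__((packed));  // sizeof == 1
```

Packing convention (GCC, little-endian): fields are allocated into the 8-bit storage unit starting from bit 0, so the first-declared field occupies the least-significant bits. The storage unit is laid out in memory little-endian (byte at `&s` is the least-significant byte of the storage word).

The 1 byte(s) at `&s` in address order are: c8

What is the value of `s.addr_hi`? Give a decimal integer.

-7

[0]=0xc8 (little-endian) → word 0xc8
kind:1 @ bit 0 → (0xc8>>0)&0x1 = 0x0
bank:2 @ bit 1 → (0xc8>>1)&0x3 = 0x0
addr_hi:4 @ bit 3 → (0xc8>>3)&0xf = 0x9  ←
cnt:1 @ bit 7 → (0xc8>>7)&0x1 = 0x1
addr_hi signed 4b, MSB=1: 9 - 16 = -7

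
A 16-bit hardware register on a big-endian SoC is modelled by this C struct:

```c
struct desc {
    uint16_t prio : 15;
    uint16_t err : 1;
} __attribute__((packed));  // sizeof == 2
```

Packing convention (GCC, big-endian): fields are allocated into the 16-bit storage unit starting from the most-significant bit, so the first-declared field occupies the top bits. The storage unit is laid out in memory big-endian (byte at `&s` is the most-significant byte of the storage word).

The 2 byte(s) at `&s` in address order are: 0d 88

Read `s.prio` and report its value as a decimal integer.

1732

[0]=0x0d [1]=0x88 (big-endian) → word 0x0d88
prio [1+:15] = (word>>1) & 0x7fff = 1732  ←
err [0+:1] = (word>>0) & 0x1 = 0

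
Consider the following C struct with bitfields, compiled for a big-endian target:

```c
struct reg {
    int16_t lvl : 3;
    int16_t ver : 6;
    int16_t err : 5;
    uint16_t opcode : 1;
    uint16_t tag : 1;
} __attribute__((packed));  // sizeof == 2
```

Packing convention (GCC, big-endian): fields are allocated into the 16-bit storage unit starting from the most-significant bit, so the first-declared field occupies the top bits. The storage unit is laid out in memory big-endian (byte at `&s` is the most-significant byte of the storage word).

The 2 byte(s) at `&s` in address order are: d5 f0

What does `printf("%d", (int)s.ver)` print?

-21

[0]=0xd5 [1]=0xf0 (big-endian) → word 0xd5f0
lvl [13+:3] = (word>>13) & 0x7 = 6
ver [7+:6] = (word>>7) & 0x3f = 43  ←
err [2+:5] = (word>>2) & 0x1f = 28
opcode [1+:1] = (word>>1) & 0x1 = 0
tag [0+:1] = (word>>0) & 0x1 = 0
ver signed 6b, MSB=1: 43 - 64 = -21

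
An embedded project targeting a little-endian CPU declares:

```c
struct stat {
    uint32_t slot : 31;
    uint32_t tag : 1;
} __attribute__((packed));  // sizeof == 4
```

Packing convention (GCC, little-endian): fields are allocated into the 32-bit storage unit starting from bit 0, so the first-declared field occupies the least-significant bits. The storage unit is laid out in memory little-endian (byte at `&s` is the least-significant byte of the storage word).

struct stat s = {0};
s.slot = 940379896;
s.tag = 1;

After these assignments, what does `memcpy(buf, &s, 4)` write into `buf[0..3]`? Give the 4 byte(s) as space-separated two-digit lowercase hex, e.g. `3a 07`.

slot (31b) val=940379896 bits=0x380d0ef8 at bit 0: 0x380d0ef8
tag (1b) val=1 bits=0x1 at bit 31: 0xb80d0ef8
word = 0xb80d0ef8 → little-endian bytes:
  [0]=0xf8  [1]=0x0e  [2]=0x0d  [3]=0xb8

f8 0e 0d b8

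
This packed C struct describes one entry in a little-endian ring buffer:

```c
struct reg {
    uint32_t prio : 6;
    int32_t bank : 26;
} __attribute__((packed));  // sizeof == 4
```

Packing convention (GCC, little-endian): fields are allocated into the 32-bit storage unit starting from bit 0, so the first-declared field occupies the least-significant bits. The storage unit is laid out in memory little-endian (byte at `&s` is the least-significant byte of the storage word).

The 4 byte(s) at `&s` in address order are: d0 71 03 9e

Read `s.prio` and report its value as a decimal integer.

16

[0]=0xd0 [1]=0x71 [2]=0x03 [3]=0x9e (little-endian) → word 0x9e0371d0
prio:6 @ bit 0 → (0x9e0371d0>>0)&0x3f = 0x10  ←
bank:26 @ bit 6 → (0x9e0371d0>>6)&0x3ffffff = 0x2780dc7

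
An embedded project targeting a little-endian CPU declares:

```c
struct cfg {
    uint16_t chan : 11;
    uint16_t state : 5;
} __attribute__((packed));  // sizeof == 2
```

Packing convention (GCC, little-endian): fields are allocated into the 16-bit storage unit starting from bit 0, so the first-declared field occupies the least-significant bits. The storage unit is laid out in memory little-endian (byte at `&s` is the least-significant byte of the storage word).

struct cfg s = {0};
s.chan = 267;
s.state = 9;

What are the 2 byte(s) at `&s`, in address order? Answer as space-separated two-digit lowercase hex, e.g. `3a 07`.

chan (11b) val=267 bits=0x10b at bit 0: 0x010b
state (5b) val=9 bits=0x9 at bit 11: 0x490b
word = 0x490b → little-endian bytes:
  [0]=0x0b  [1]=0x49

0b 49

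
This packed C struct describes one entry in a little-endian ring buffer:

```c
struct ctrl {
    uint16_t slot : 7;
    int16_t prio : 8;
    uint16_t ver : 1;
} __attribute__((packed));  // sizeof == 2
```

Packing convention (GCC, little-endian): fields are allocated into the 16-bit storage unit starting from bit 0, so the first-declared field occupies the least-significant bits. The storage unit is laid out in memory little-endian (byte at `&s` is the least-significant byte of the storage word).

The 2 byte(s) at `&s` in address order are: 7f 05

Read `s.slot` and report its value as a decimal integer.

127

[0]=0x7f [1]=0x05 (little-endian) → word 0x057f
slot:7 @ bit 0 → (0x057f>>0)&0x7f = 0x7f  ←
prio:8 @ bit 7 → (0x057f>>7)&0xff = 0xa
ver:1 @ bit 15 → (0x057f>>15)&0x1 = 0x0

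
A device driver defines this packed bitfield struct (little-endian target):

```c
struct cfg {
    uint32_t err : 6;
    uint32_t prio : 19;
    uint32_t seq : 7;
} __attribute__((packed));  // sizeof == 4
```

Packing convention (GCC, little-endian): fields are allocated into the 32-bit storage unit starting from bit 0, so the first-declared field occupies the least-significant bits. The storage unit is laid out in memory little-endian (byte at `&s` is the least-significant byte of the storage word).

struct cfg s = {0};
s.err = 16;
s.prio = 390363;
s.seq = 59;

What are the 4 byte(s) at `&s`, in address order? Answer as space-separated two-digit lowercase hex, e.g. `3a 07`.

err (6b) val=16 bits=0x10 at bit 0: 0x00000010
prio (19b) val=390363 bits=0x5f4db at bit 6: 0x017d36d0
seq (7b) val=59 bits=0x3b at bit 25: 0x777d36d0
word = 0x777d36d0 → little-endian bytes:
  [0]=0xd0  [1]=0x36  [2]=0x7d  [3]=0x77

d0 36 7d 77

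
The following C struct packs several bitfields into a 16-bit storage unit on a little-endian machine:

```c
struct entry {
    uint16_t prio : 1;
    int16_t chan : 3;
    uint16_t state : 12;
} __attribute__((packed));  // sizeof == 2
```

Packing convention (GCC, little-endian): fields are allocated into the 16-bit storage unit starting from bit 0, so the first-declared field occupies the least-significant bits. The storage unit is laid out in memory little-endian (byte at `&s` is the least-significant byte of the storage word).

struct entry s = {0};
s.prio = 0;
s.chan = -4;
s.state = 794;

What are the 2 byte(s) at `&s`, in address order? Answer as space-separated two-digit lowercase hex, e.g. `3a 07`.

a8 31

prio (1b) val=0 bits=0x0 at bit 0: 0x0000
chan (3b) val=-4 bits=0x4 at bit 1: 0x0008
state (12b) val=794 bits=0x31a at bit 4: 0x31a8
word = 0x31a8 → little-endian bytes:
  [0]=0xa8  [1]=0x31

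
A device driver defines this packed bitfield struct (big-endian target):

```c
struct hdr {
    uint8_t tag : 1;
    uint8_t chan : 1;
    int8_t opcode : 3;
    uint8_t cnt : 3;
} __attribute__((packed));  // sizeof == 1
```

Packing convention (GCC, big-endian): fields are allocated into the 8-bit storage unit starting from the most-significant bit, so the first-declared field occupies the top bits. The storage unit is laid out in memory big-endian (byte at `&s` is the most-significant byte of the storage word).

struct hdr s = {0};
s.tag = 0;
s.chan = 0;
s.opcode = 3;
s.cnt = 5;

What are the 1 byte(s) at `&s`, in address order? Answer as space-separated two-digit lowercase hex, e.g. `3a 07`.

1d

tag:1 = 0 → 0x0 << 7 → word 0x00
chan:1 = 0 → 0x0 << 6 → word 0x00
opcode:3 = 3 → 0x3 << 3 → word 0x18
cnt:3 = 5 → 0x5 << 0 → word 0x1d
word = 0x1d → big-endian bytes:
  [0]=0x1d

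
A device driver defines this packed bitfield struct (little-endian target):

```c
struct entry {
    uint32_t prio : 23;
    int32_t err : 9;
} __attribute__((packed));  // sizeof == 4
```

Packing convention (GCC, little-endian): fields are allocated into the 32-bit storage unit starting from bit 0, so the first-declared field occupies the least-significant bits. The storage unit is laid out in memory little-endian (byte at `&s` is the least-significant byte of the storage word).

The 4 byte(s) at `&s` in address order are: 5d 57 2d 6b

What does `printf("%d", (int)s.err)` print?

[0]=0x5d [1]=0x57 [2]=0x2d [3]=0x6b (little-endian) → word 0x6b2d575d
prio:23 @ bit 0 → (0x6b2d575d>>0)&0x7fffff = 0x2d575d
err:9 @ bit 23 → (0x6b2d575d>>23)&0x1ff = 0xd6  ←
err signed 9b, MSB=0: value = 214

214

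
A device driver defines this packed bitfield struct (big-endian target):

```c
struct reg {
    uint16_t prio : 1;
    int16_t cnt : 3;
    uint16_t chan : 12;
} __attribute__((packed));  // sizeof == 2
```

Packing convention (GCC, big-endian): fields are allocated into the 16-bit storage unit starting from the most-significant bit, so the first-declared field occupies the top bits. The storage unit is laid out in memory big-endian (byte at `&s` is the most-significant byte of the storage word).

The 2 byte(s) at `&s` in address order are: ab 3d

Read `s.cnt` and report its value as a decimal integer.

2

[0]=0xab [1]=0x3d (big-endian) → word 0xab3d
prio:1 @ bit 15 → (0xab3d>>15)&0x1 = 0x1
cnt:3 @ bit 12 → (0xab3d>>12)&0x7 = 0x2  ←
chan:12 @ bit 0 → (0xab3d>>0)&0xfff = 0xb3d
cnt signed 3b, MSB=0: value = 2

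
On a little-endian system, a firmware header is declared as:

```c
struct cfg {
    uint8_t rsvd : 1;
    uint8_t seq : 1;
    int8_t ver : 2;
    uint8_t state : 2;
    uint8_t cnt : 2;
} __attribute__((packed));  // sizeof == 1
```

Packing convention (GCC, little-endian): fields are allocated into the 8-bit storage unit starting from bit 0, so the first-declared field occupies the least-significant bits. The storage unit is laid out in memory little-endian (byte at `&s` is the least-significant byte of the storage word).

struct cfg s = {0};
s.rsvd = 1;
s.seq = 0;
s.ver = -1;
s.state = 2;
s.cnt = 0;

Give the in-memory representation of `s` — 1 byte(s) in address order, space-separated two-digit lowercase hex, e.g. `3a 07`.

rsvd:1 = 1 → 0x1 << 0 → word 0x01
seq:1 = 0 → 0x0 << 1 → word 0x01
ver:2 = -1 → 0x3 << 2 → word 0x0d
state:2 = 2 → 0x2 << 4 → word 0x2d
cnt:2 = 0 → 0x0 << 6 → word 0x2d
word = 0x2d → little-endian bytes:
  [0]=0x2d

2d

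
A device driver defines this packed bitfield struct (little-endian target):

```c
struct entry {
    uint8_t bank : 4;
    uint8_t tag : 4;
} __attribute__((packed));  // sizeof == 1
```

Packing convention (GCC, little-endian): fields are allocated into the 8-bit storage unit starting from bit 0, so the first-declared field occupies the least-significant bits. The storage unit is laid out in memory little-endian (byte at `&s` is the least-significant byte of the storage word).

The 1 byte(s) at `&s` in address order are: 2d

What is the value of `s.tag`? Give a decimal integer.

[0]=0x2d (little-endian) → word 0x2d
bank [0+:4] = (word>>0) & 0xf = 13
tag [4+:4] = (word>>4) & 0xf = 2  ←

2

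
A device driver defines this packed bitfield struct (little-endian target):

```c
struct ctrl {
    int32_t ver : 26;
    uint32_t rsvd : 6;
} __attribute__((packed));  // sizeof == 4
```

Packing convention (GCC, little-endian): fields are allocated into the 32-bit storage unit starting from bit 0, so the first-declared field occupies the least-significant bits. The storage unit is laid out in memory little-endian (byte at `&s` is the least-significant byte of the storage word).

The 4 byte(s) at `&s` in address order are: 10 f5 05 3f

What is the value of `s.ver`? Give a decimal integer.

-16386800

[0]=0x10 [1]=0xf5 [2]=0x05 [3]=0x3f (little-endian) → word 0x3f05f510
ver [0+:26] = (word>>0) & 0x3ffffff = 50722064  ←
rsvd [26+:6] = (word>>26) & 0x3f = 15
ver signed 26b, MSB=1: 50722064 - 67108864 = -16386800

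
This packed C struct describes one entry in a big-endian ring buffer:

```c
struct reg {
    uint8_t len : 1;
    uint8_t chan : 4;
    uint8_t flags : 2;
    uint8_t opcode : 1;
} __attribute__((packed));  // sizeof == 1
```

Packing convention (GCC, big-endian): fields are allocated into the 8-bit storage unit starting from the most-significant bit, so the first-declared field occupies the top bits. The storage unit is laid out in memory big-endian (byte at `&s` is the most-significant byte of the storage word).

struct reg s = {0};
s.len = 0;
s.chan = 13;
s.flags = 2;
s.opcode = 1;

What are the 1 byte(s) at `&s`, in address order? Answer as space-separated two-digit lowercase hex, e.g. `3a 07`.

[7+:1] len=0 & 0x1 = 0x0; word=0x00
[3+:4] chan=13 & 0xf = 0xd; word=0x68
[1+:2] flags=2 & 0x3 = 0x2; word=0x6c
[0+:1] opcode=1 & 0x1 = 0x1; word=0x6d
word = 0x6d → big-endian bytes:
  [0]=0x6d

6d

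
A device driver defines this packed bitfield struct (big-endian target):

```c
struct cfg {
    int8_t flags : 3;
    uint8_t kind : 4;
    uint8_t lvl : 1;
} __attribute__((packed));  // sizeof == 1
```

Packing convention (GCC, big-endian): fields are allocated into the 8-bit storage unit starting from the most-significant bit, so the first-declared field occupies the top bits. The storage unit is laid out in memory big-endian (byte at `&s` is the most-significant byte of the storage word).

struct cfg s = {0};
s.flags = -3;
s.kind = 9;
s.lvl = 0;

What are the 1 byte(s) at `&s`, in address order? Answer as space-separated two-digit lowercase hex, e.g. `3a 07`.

[5+:3] flags=-3 & 0x7 = 0x5; word=0xa0
[1+:4] kind=9 & 0xf = 0x9; word=0xb2
[0+:1] lvl=0 & 0x1 = 0x0; word=0xb2
word = 0xb2 → big-endian bytes:
  [0]=0xb2

b2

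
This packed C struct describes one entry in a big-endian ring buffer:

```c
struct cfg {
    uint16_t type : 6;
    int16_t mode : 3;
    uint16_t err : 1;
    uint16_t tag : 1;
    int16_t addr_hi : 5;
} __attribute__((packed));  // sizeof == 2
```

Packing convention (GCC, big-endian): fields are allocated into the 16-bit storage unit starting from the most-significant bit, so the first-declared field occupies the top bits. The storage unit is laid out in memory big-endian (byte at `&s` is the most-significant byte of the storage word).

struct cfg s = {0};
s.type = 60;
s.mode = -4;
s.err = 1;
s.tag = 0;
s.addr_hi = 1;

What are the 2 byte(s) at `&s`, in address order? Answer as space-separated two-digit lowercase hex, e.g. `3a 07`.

type (6b) val=60 bits=0x3c at bit 10: 0xf000
mode (3b) val=-4 bits=0x4 at bit 7: 0xf200
err (1b) val=1 bits=0x1 at bit 6: 0xf240
tag (1b) val=0 bits=0x0 at bit 5: 0xf240
addr_hi (5b) val=1 bits=0x1 at bit 0: 0xf241
word = 0xf241 → big-endian bytes:
  [0]=0xf2  [1]=0x41

f2 41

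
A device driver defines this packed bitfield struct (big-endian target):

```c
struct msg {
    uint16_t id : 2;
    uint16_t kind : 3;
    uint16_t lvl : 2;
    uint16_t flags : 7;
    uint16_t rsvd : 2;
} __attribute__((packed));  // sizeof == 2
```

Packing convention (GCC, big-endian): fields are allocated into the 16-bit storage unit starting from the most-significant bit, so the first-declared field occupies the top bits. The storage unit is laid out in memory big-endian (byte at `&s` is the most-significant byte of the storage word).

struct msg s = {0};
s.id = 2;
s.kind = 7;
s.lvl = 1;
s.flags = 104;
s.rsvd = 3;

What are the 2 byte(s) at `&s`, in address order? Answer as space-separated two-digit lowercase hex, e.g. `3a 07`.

bb a3

id (2b) val=2 bits=0x2 at bit 14: 0x8000
kind (3b) val=7 bits=0x7 at bit 11: 0xb800
lvl (2b) val=1 bits=0x1 at bit 9: 0xba00
flags (7b) val=104 bits=0x68 at bit 2: 0xbba0
rsvd (2b) val=3 bits=0x3 at bit 0: 0xbba3
word = 0xbba3 → big-endian bytes:
  [0]=0xbb  [1]=0xa3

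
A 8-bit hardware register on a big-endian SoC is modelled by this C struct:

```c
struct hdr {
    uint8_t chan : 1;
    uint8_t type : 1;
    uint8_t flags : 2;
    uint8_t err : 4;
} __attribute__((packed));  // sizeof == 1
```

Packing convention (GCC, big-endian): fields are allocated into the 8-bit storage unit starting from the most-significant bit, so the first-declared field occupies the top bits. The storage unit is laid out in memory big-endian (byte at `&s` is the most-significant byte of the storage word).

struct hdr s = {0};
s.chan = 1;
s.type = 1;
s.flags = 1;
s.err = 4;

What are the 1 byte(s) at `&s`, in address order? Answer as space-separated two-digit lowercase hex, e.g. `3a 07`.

chan:1 = 1 → 0x1 << 7 → word 0x80
type:1 = 1 → 0x1 << 6 → word 0xc0
flags:2 = 1 → 0x1 << 4 → word 0xd0
err:4 = 4 → 0x4 << 0 → word 0xd4
word = 0xd4 → big-endian bytes:
  [0]=0xd4

d4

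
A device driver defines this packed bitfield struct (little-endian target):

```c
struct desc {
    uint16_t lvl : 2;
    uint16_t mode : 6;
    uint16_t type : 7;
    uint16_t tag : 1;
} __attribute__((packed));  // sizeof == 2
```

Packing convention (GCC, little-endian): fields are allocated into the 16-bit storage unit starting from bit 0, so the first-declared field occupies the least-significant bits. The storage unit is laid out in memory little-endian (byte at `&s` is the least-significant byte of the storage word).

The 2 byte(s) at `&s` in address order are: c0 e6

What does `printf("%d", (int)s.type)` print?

102

[0]=0xc0 [1]=0xe6 (little-endian) → word 0xe6c0
lvl [0+:2] = (word>>0) & 0x3 = 0
mode [2+:6] = (word>>2) & 0x3f = 48
type [8+:7] = (word>>8) & 0x7f = 102  ←
tag [15+:1] = (word>>15) & 0x1 = 1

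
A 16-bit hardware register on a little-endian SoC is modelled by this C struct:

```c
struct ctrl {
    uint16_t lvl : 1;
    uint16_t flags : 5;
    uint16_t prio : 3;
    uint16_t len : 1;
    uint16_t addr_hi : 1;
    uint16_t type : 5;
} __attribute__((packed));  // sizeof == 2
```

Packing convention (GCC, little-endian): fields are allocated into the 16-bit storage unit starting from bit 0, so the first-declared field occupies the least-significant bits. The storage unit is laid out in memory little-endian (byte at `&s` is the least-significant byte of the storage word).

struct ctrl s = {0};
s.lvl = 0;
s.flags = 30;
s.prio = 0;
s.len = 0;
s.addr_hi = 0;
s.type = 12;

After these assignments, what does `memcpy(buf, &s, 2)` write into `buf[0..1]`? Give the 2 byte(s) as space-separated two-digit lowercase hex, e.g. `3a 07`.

[0+:1] lvl=0 & 0x1 = 0x0; word=0x0000
[1+:5] flags=30 & 0x1f = 0x1e; word=0x003c
[6+:3] prio=0 & 0x7 = 0x0; word=0x003c
[9+:1] len=0 & 0x1 = 0x0; word=0x003c
[10+:1] addr_hi=0 & 0x1 = 0x0; word=0x003c
[11+:5] type=12 & 0x1f = 0xc; word=0x603c
word = 0x603c → little-endian bytes:
  [0]=0x3c  [1]=0x60

3c 60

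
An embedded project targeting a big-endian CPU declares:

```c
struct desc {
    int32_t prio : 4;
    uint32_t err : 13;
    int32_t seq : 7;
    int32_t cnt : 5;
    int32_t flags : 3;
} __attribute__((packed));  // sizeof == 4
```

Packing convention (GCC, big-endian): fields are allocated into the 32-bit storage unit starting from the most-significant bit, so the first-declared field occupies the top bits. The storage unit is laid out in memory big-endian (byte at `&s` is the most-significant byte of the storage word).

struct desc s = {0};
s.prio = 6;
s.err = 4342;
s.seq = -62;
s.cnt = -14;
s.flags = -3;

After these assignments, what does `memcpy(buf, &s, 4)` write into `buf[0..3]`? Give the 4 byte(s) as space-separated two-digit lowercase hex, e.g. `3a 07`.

prio (4b) val=6 bits=0x6 at bit 28: 0x60000000
err (13b) val=4342 bits=0x10f6 at bit 15: 0x687b0000
seq (7b) val=-62 bits=0x42 at bit 8: 0x687b4200
cnt (5b) val=-14 bits=0x12 at bit 3: 0x687b4290
flags (3b) val=-3 bits=0x5 at bit 0: 0x687b4295
word = 0x687b4295 → big-endian bytes:
  [0]=0x68  [1]=0x7b  [2]=0x42  [3]=0x95

68 7b 42 95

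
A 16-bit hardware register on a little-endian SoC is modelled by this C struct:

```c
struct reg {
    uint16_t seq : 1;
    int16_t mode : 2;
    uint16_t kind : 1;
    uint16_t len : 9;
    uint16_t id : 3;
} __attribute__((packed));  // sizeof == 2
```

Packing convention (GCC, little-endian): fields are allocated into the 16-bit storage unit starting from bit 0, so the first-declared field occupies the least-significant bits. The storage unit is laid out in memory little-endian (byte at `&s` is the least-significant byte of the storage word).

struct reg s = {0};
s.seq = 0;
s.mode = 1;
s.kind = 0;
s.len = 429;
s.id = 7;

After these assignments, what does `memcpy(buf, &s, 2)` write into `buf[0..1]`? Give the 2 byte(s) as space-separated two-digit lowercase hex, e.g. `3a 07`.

seq (1b) val=0 bits=0x0 at bit 0: 0x0000
mode (2b) val=1 bits=0x1 at bit 1: 0x0002
kind (1b) val=0 bits=0x0 at bit 3: 0x0002
len (9b) val=429 bits=0x1ad at bit 4: 0x1ad2
id (3b) val=7 bits=0x7 at bit 13: 0xfad2
word = 0xfad2 → little-endian bytes:
  [0]=0xd2  [1]=0xfa

d2 fa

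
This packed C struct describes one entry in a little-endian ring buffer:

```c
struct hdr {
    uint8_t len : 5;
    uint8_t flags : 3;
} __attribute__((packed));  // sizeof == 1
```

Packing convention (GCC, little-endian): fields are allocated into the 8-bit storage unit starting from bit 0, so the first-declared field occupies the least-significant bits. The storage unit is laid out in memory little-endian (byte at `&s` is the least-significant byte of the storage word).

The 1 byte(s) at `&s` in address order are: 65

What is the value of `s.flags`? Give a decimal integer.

[0]=0x65 (little-endian) → word 0x65
len [0+:5] = (word>>0) & 0x1f = 5
flags [5+:3] = (word>>5) & 0x7 = 3  ←

3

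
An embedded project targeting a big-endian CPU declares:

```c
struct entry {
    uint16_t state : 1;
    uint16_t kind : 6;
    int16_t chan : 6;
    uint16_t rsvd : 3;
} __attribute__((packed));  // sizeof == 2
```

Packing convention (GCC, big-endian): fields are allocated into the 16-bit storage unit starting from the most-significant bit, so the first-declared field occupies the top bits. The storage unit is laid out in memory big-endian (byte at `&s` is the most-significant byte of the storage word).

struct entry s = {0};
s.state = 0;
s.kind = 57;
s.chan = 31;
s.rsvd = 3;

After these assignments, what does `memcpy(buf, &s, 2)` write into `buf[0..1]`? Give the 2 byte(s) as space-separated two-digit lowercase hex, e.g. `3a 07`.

state:1 = 0 → 0x0 << 15 → word 0x0000
kind:6 = 57 → 0x39 << 9 → word 0x7200
chan:6 = 31 → 0x1f << 3 → word 0x72f8
rsvd:3 = 3 → 0x3 << 0 → word 0x72fb
word = 0x72fb → big-endian bytes:
  [0]=0x72  [1]=0xfb

72 fb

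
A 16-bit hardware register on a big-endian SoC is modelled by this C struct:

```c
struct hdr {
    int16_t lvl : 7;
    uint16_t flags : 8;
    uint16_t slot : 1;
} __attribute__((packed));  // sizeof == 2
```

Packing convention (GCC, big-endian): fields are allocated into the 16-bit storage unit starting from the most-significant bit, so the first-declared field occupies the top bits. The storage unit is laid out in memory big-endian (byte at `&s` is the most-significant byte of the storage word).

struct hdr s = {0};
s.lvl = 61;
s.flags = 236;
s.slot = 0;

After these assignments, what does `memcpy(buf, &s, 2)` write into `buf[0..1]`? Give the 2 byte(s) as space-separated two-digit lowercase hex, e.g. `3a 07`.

lvl (7b) val=61 bits=0x3d at bit 9: 0x7a00
flags (8b) val=236 bits=0xec at bit 1: 0x7bd8
slot (1b) val=0 bits=0x0 at bit 0: 0x7bd8
word = 0x7bd8 → big-endian bytes:
  [0]=0x7b  [1]=0xd8

7b d8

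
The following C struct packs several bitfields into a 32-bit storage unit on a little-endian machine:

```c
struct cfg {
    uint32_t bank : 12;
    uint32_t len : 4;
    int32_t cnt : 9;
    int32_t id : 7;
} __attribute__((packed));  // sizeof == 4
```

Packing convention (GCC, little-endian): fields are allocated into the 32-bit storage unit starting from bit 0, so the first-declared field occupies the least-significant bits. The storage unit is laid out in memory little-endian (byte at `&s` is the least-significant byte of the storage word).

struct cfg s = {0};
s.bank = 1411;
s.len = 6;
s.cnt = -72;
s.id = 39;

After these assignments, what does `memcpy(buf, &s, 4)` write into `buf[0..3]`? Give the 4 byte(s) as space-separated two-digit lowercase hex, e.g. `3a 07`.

bank:12 = 1411 → 0x583 << 0 → word 0x00000583
len:4 = 6 → 0x6 << 12 → word 0x00006583
cnt:9 = -72 → 0x1b8 << 16 → word 0x01b86583
id:7 = 39 → 0x27 << 25 → word 0x4fb86583
word = 0x4fb86583 → little-endian bytes:
  [0]=0x83  [1]=0x65  [2]=0xb8  [3]=0x4f

83 65 b8 4f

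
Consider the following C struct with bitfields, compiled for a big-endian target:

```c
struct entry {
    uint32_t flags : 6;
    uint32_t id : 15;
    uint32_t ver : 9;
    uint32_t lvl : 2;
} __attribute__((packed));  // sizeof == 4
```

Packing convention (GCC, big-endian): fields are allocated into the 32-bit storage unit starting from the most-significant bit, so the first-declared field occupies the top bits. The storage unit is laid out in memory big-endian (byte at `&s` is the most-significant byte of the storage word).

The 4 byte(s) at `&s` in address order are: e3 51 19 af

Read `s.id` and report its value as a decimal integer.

[0]=0xe3 [1]=0x51 [2]=0x19 [3]=0xaf (big-endian) → word 0xe35119af
flags [26+:6] = (word>>26) & 0x3f = 56
id [11+:15] = (word>>11) & 0x7fff = 27171  ←
ver [2+:9] = (word>>2) & 0x1ff = 107
lvl [0+:2] = (word>>0) & 0x3 = 3

27171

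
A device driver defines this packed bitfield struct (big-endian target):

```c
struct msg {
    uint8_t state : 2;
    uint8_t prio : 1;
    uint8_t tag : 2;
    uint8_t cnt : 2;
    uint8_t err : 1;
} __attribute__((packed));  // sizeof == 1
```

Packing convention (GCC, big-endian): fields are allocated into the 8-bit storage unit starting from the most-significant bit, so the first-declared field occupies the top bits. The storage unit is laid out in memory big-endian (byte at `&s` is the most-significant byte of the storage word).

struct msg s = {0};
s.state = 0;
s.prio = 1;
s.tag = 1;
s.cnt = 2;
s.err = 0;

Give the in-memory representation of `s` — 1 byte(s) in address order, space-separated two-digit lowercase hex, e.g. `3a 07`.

state (2b) val=0 bits=0x0 at bit 6: 0x00
prio (1b) val=1 bits=0x1 at bit 5: 0x20
tag (2b) val=1 bits=0x1 at bit 3: 0x28
cnt (2b) val=2 bits=0x2 at bit 1: 0x2c
err (1b) val=0 bits=0x0 at bit 0: 0x2c
word = 0x2c → big-endian bytes:
  [0]=0x2c

2c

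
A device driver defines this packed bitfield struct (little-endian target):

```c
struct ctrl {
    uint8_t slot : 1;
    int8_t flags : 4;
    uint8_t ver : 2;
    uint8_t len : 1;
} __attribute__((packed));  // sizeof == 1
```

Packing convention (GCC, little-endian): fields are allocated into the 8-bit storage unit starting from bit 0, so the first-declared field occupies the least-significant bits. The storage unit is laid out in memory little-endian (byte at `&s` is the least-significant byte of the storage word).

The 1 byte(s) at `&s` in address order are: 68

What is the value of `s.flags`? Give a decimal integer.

4

[0]=0x68 (little-endian) → word 0x68
slot:1 @ bit 0 → (0x68>>0)&0x1 = 0x0
flags:4 @ bit 1 → (0x68>>1)&0xf = 0x4  ←
ver:2 @ bit 5 → (0x68>>5)&0x3 = 0x3
len:1 @ bit 7 → (0x68>>7)&0x1 = 0x0
flags signed 4b, MSB=0: value = 4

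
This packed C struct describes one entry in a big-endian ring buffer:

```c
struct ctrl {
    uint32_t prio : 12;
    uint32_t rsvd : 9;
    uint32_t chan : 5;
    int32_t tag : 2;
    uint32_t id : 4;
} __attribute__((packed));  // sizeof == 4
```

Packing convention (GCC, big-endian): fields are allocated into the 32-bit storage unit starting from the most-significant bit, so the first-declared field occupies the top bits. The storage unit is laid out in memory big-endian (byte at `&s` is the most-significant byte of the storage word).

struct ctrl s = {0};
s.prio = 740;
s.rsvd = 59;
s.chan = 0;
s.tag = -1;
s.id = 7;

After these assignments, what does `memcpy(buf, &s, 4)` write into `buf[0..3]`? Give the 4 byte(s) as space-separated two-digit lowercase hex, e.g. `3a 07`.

2e 41 d8 37

prio (12b) val=740 bits=0x2e4 at bit 20: 0x2e400000
rsvd (9b) val=59 bits=0x3b at bit 11: 0x2e41d800
chan (5b) val=0 bits=0x0 at bit 6: 0x2e41d800
tag (2b) val=-1 bits=0x3 at bit 4: 0x2e41d830
id (4b) val=7 bits=0x7 at bit 0: 0x2e41d837
word = 0x2e41d837 → big-endian bytes:
  [0]=0x2e  [1]=0x41  [2]=0xd8  [3]=0x37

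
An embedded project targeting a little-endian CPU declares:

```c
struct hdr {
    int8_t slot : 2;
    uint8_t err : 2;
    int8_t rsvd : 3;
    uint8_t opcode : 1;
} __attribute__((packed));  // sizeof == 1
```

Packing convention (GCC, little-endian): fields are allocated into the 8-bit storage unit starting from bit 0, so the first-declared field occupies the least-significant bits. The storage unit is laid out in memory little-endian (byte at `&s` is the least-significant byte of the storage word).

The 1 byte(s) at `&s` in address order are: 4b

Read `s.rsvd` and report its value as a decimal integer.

[0]=0x4b (little-endian) → word 0x4b
slot [0+:2] = (word>>0) & 0x3 = 3
err [2+:2] = (word>>2) & 0x3 = 2
rsvd [4+:3] = (word>>4) & 0x7 = 4  ←
opcode [7+:1] = (word>>7) & 0x1 = 0
rsvd signed 3b, MSB=1: 4 - 8 = -4

-4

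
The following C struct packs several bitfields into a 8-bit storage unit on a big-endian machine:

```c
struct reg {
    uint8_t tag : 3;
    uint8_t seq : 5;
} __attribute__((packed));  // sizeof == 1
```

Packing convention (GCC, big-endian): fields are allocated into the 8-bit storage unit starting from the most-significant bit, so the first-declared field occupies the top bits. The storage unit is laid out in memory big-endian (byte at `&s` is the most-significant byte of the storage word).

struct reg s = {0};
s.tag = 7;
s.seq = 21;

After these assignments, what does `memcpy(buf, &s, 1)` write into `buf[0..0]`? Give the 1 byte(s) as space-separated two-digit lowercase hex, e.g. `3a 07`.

[5+:3] tag=7 & 0x7 = 0x7; word=0xe0
[0+:5] seq=21 & 0x1f = 0x15; word=0xf5
word = 0xf5 → big-endian bytes:
  [0]=0xf5

f5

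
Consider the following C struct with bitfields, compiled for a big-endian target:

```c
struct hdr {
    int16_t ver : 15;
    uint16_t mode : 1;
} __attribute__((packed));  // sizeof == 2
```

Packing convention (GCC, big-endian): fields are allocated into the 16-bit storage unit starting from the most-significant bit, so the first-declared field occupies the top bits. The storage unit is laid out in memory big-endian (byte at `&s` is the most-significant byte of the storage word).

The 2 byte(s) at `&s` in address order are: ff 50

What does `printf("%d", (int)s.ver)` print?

[0]=0xff [1]=0x50 (big-endian) → word 0xff50
ver [1+:15] = (word>>1) & 0x7fff = 32680  ←
mode [0+:1] = (word>>0) & 0x1 = 0
ver signed 15b, MSB=1: 32680 - 32768 = -88

-88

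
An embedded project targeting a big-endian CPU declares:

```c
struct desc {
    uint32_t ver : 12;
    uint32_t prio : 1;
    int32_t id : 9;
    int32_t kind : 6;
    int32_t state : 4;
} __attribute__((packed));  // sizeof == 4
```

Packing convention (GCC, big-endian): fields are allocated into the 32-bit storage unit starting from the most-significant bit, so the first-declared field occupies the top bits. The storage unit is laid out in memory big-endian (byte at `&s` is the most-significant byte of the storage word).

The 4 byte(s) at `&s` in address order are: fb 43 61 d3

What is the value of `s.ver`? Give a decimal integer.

4020

[0]=0xfb [1]=0x43 [2]=0x61 [3]=0xd3 (big-endian) → word 0xfb4361d3
ver [20+:12] = (word>>20) & 0xfff = 4020  ←
prio [19+:1] = (word>>19) & 0x1 = 0
id [10+:9] = (word>>10) & 0x1ff = 216
kind [4+:6] = (word>>4) & 0x3f = 29
state [0+:4] = (word>>0) & 0xf = 3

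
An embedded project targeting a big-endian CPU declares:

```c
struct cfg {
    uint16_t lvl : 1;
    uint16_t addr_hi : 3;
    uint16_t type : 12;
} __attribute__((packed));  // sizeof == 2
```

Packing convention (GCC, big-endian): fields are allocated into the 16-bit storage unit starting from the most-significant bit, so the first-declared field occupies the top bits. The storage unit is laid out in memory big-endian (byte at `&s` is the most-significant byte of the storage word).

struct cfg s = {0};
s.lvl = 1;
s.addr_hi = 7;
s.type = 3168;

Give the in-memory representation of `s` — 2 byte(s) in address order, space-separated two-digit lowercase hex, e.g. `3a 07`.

fc 60

lvl:1 = 1 → 0x1 << 15 → word 0x8000
addr_hi:3 = 7 → 0x7 << 12 → word 0xf000
type:12 = 3168 → 0xc60 << 0 → word 0xfc60
word = 0xfc60 → big-endian bytes:
  [0]=0xfc  [1]=0x60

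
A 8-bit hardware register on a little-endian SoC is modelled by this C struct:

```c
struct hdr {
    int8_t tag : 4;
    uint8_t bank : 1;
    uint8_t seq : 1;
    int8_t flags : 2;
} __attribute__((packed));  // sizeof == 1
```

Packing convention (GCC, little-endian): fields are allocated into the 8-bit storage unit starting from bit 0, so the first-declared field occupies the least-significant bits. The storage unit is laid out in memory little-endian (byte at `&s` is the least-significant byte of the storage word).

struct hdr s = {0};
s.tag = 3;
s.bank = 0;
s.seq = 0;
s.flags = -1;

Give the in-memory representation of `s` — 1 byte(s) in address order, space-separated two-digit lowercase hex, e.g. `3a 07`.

c3

tag:4 = 3 → 0x3 << 0 → word 0x03
bank:1 = 0 → 0x0 << 4 → word 0x03
seq:1 = 0 → 0x0 << 5 → word 0x03
flags:2 = -1 → 0x3 << 6 → word 0xc3
word = 0xc3 → little-endian bytes:
  [0]=0xc3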